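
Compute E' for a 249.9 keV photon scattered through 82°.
175.8645 keV

First convert energy to wavelength:
λ = hc/E, with hc ≈ 1239.842 keV·pm (i.e. 1239.842 eV·nm)

For E = 249.9 keV = 249900 eV:
λ = 1239.842 keV·pm / 249.9 keV
λ = 4.9614 pm

Calculate the Compton shift:
Δλ = λ_C(1 - cos(82°)) = 2.4263 × 0.8608
Δλ = 2.0886 pm

Final wavelength:
λ' = 4.9614 + 2.0886 = 7.0500 pm

Final energy:
E' = hc/λ' = 1239.842 / 7.0500 = 175.8645 keV

(Intermediate values are shown rounded; full precision is carried through to the final answer.)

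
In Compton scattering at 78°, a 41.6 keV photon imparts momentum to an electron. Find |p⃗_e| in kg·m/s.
2.7155e-23 kg·m/s

The electron is initially at rest, so by conservation of momentum:
p⃗_e = p⃗₀ − p⃗'  (incident photon momentum minus scattered photon momentum)

Photon momentum magnitudes (p = h/λ = E/c):
λ₀ = hc/E₀ = 29.8039 pm → p₀ = h/λ₀ = 2.2232e-23 kg·m/s
Δλ = λ_C(1 − cos 78°) = 1.9219 pm
λ' = 31.7257 pm → p' = h/λ' = 2.0885e-23 kg·m/s

The scattered photon makes angle θ = 78° with the incident direction, so by the law of cosines:
|p⃗_e|² = p₀² + p'² − 2p₀p'cos θ
|p⃗_e|² = (2.2232e-23)² + (2.0885e-23)² − 2·2.2232e-23·2.0885e-23·cos(78°)
|p⃗_e| = 2.7155e-23 kg·m/s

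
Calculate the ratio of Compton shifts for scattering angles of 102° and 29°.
102° produces the larger shift by a factor of 9.634

Calculate both shifts using Δλ = λ_C(1 - cos θ):

For θ₁ = 29°:
Δλ₁ = 2.4263 × (1 - cos(29°))
Δλ₁ = 2.4263 × 0.1254
Δλ₁ = 0.3042 pm

For θ₂ = 102°:
Δλ₂ = 2.4263 × (1 - cos(102°))
Δλ₂ = 2.4263 × 1.2079
Δλ₂ = 2.9308 pm

The 102° angle produces the larger shift.
Ratio: 2.9308/0.3042 = 9.634

(Intermediate values are shown rounded; full precision is carried through to the final answer.)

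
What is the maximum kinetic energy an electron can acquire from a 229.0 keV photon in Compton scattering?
108.2375 keV

Maximum energy transfer occurs at θ = 180° (backscattering).

Initial photon: E₀ = 229.0 keV → λ₀ = 5.4142 pm

Maximum Compton shift (at 180°):
Δλ_max = 2λ_C = 2 × 2.4263 = 4.8526 pm

Final wavelength:
λ' = 5.4142 + 4.8526 = 10.2668 pm

Minimum photon energy (maximum energy to electron):
E'_min = hc/λ' = 120.7625 keV

Maximum electron kinetic energy:
K_max = E₀ - E'_min = 229.0000 - 120.7625 = 108.2375 keV

(Intermediate values are shown rounded; full precision is carried through to the final answer.)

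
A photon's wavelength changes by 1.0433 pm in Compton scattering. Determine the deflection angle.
55.25°

From the Compton formula Δλ = λ_C(1 - cos θ), we can solve for θ:

cos θ = 1 - Δλ/λ_C

Given:
- Δλ = 1.0433 pm
- λ_C = h/(m_e·c) ≈ 2.42631024 pm

cos θ = 1 - 1.0433/2.42631024
cos θ = 1 - 0.429994
cos θ = 0.570006

θ = arccos(0.570006)
θ = 55.25°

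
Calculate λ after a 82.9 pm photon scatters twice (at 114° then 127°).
90.1997 pm

Apply Compton shift twice:

First scattering at θ₁ = 114°:
Δλ₁ = λ_C(1 - cos(114°))
Δλ₁ = 2.4263 × 1.4067
Δλ₁ = 3.4132 pm

After first scattering:
λ₁ = 82.9 + 3.4132 = 86.3132 pm

Second scattering at θ₂ = 127°:
Δλ₂ = λ_C(1 - cos(127°))
Δλ₂ = 2.4263 × 1.6018
Δλ₂ = 3.8865 pm

Final wavelength:
λ₂ = 86.3132 + 3.8865 = 90.1997 pm

Total shift: Δλ_total = 3.4132 + 3.8865 = 7.2997 pm

(Intermediate values are shown rounded; full precision is carried through to the final answer.)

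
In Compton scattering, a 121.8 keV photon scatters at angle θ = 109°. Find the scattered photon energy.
92.5561 keV

First convert energy to wavelength:
λ = hc/E, with hc ≈ 1239.842 keV·pm (i.e. 1239.842 eV·nm)

For E = 121.8 keV = 121800 eV:
λ = 1239.842 keV·pm / 121.8 keV
λ = 10.1793 pm

Calculate the Compton shift:
Δλ = λ_C(1 - cos(109°)) = 2.4263 × 1.3256
Δλ = 3.2162 pm

Final wavelength:
λ' = 10.1793 + 3.2162 = 13.3956 pm

Final energy:
E' = hc/λ' = 1239.842 / 13.3956 = 92.5561 keV

(Intermediate values are shown rounded; full precision is carried through to the final answer.)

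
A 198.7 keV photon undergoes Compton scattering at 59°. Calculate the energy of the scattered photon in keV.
167.1749 keV

First convert energy to wavelength:
λ = hc/E, with hc ≈ 1239.842 keV·pm (i.e. 1239.842 eV·nm)

For E = 198.7 keV = 198700 eV:
λ = 1239.842 keV·pm / 198.7 keV
λ = 6.2398 pm

Calculate the Compton shift:
Δλ = λ_C(1 - cos(59°)) = 2.4263 × 0.4850
Δλ = 1.1767 pm

Final wavelength:
λ' = 6.2398 + 1.1767 = 7.4164 pm

Final energy:
E' = hc/λ' = 1239.842 / 7.4164 = 167.1749 keV

(Intermediate values are shown rounded; full precision is carried through to the final answer.)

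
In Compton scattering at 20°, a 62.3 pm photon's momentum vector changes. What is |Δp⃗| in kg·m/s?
3.6895e-24 kg·m/s

Photon momentum magnitude is p = h/λ.

Initial momentum:
p₀ = h/λ = 6.6261e-34/6.2300e-11 = 1.0636e-23 kg·m/s

After scattering:
λ' = λ + Δλ = 62.3 + 0.1463 = 62.4463 pm
p' = h/λ' = 6.6261e-34/6.2446e-11 = 1.0611e-23 kg·m/s

Momentum is a vector; the scattered photon's direction makes angle θ = 20° with the incident direction. The magnitude of the vector change Δp⃗ = p⃗₀ − p⃗' is found from the law of cosines:
|Δp⃗|² = p₀² + p'² − 2p₀p'cos θ
|Δp⃗|² = (1.0636e-23)² + (1.0611e-23)² − 2·1.0636e-23·1.0611e-23·cos(20°)
|Δp⃗| = 3.6895e-24 kg·m/s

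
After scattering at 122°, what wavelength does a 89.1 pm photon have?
92.8121 pm

Using the Compton scattering formula:
λ' = λ + Δλ = λ + λ_C(1 - cos θ)

Given:
- Initial wavelength λ = 89.1 pm
- Scattering angle θ = 122°
- Compton wavelength λ_C ≈ 2.4263 pm

Calculate the shift:
Δλ = 2.4263 × (1 - cos(122°))
Δλ = 2.4263 × 1.5299
Δλ = 3.7121 pm

Final wavelength:
λ' = 89.1 + 3.7121 = 92.8121 pm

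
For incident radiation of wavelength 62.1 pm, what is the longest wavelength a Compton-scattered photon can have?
66.9526 pm (at θ = 180°)

The Compton shift is Δλ = λ_C(1 − cos θ).

Since cos θ ranges from −1 to 1, the factor (1 − cos θ) ranges from 0 to 2; the maximum shift occurs at θ = 180° (backscattering):
Δλ_max = 2λ_C = 2 × 2.4263 pm = 4.8526 pm

Maximum scattered wavelength:
λ'_max = λ₀ + Δλ_max = 62.1 + 4.8526 = 66.9526 pm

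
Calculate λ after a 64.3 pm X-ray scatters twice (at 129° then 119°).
71.8558 pm

Apply Compton shift twice:

First scattering at θ₁ = 129°:
Δλ₁ = λ_C(1 - cos(129°))
Δλ₁ = 2.4263 × 1.6293
Δλ₁ = 3.9532 pm

After first scattering:
λ₁ = 64.3 + 3.9532 = 68.2532 pm

Second scattering at θ₂ = 119°:
Δλ₂ = λ_C(1 - cos(119°))
Δλ₂ = 2.4263 × 1.4848
Δλ₂ = 3.6026 pm

Final wavelength:
λ₂ = 68.2532 + 3.6026 = 71.8558 pm

Total shift: Δλ_total = 3.9532 + 3.6026 = 7.5558 pm

(Intermediate values are shown rounded; full precision is carried through to the final answer.)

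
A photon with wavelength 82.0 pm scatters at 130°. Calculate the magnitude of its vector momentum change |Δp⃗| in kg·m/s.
1.4308e-23 kg·m/s

Photon momentum magnitude is p = h/λ.

Initial momentum:
p₀ = h/λ = 6.6261e-34/8.2000e-11 = 8.0806e-24 kg·m/s

After scattering:
λ' = λ + Δλ = 82.0 + 3.9859 = 85.9859 pm
p' = h/λ' = 6.6261e-34/8.5986e-11 = 7.7060e-24 kg·m/s

Momentum is a vector; the scattered photon's direction makes angle θ = 130° with the incident direction. The magnitude of the vector change Δp⃗ = p⃗₀ − p⃗' is found from the law of cosines:
|Δp⃗|² = p₀² + p'² − 2p₀p'cos θ
|Δp⃗|² = (8.0806e-24)² + (7.7060e-24)² − 2·8.0806e-24·7.7060e-24·cos(130°)
|Δp⃗| = 1.4308e-23 kg·m/s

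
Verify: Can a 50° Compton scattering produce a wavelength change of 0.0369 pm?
No, inconsistent

Calculate the expected shift for θ = 50°:

Δλ_expected = λ_C(1 - cos(50°))
Δλ_expected = 2.4263 × (1 - cos(50°))
Δλ_expected = 2.4263 × 0.3572
Δλ_expected = 0.8667 pm

Given shift: 0.0369 pm
Expected shift: 0.8667 pm
Difference: 0.8298 pm

The values do not match. The given shift corresponds to θ ≈ 10.0°, not 50°.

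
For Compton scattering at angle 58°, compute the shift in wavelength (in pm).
1.1406 pm

Using the Compton scattering formula:
Δλ = λ_C(1 - cos θ)

where λ_C = h/(m_e·c) ≈ 2.4263 pm is the Compton wavelength of an electron.

For θ = 58°:
cos(58°) = 0.5299
1 - cos(58°) = 0.4701

Δλ = 2.4263 × 0.4701
Δλ = 1.1406 pm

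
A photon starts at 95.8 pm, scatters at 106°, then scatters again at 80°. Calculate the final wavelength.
100.9001 pm

Apply Compton shift twice:

First scattering at θ₁ = 106°:
Δλ₁ = λ_C(1 - cos(106°))
Δλ₁ = 2.4263 × 1.2756
Δλ₁ = 3.0951 pm

After first scattering:
λ₁ = 95.8 + 3.0951 = 98.8951 pm

Second scattering at θ₂ = 80°:
Δλ₂ = λ_C(1 - cos(80°))
Δλ₂ = 2.4263 × 0.8264
Δλ₂ = 2.0050 pm

Final wavelength:
λ₂ = 98.8951 + 2.0050 = 100.9001 pm

Total shift: Δλ_total = 3.0951 + 2.0050 = 5.1001 pm

(Intermediate values are shown rounded; full precision is carried through to the final answer.)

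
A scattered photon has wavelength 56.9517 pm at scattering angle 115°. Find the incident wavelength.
53.5000 pm

From λ' = λ + Δλ, we have λ = λ' - Δλ

First calculate the Compton shift:
Δλ = λ_C(1 - cos θ)
Δλ = 2.4263 × (1 - cos(115°))
Δλ = 2.4263 × 1.4226
Δλ = 3.4517 pm

Initial wavelength:
λ = λ' - Δλ
λ = 56.9517 - 3.4517
λ = 53.5000 pm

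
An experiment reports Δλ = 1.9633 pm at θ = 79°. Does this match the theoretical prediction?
Yes, consistent

Calculate the expected shift for θ = 79°:

Δλ_expected = λ_C(1 - cos(79°))
Δλ_expected = 2.4263 × (1 - cos(79°))
Δλ_expected = 2.4263 × 0.8092
Δλ_expected = 1.9633 pm

Given shift: 1.9633 pm
Expected shift: 1.9633 pm
Difference: 0.0000 pm

The values match. This is consistent with Compton scattering at the stated angle.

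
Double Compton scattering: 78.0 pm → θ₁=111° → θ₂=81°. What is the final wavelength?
83.3426 pm

Apply Compton shift twice:

First scattering at θ₁ = 111°:
Δλ₁ = λ_C(1 - cos(111°))
Δλ₁ = 2.4263 × 1.3584
Δλ₁ = 3.2958 pm

After first scattering:
λ₁ = 78.0 + 3.2958 = 81.2958 pm

Second scattering at θ₂ = 81°:
Δλ₂ = λ_C(1 - cos(81°))
Δλ₂ = 2.4263 × 0.8436
Δλ₂ = 2.0468 pm

Final wavelength:
λ₂ = 81.2958 + 2.0468 = 83.3426 pm

Total shift: Δλ_total = 3.2958 + 2.0468 = 5.3426 pm

(Intermediate values are shown rounded; full precision is carried through to the final answer.)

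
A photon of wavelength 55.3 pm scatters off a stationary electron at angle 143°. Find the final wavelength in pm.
59.6640 pm

Using the Compton scattering formula:
λ' = λ + Δλ = λ + λ_C(1 - cos θ)

Given:
- Initial wavelength λ = 55.3 pm
- Scattering angle θ = 143°
- Compton wavelength λ_C ≈ 2.4263 pm

Calculate the shift:
Δλ = 2.4263 × (1 - cos(143°))
Δλ = 2.4263 × 1.7986
Δλ = 4.3640 pm

Final wavelength:
λ' = 55.3 + 4.3640 = 59.6640 pm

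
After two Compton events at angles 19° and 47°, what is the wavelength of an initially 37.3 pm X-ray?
38.2038 pm

Apply Compton shift twice:

First scattering at θ₁ = 19°:
Δλ₁ = λ_C(1 - cos(19°))
Δλ₁ = 2.4263 × 0.0545
Δλ₁ = 0.1322 pm

After first scattering:
λ₁ = 37.3 + 0.1322 = 37.4322 pm

Second scattering at θ₂ = 47°:
Δλ₂ = λ_C(1 - cos(47°))
Δλ₂ = 2.4263 × 0.3180
Δλ₂ = 0.7716 pm

Final wavelength:
λ₂ = 37.4322 + 0.7716 = 38.2038 pm

Total shift: Δλ_total = 0.1322 + 0.7716 = 0.9038 pm

(Intermediate values are shown rounded; full precision is carried through to the final answer.)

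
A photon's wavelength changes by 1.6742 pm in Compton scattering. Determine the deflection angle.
71.94°

From the Compton formula Δλ = λ_C(1 - cos θ), we can solve for θ:

cos θ = 1 - Δλ/λ_C

Given:
- Δλ = 1.6742 pm
- λ_C = h/(m_e·c) ≈ 2.42631024 pm

cos θ = 1 - 1.6742/2.42631024
cos θ = 1 - 0.690019
cos θ = 0.309981

θ = arccos(0.309981)
θ = 71.94°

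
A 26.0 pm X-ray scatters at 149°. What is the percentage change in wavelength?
17.3310%

Calculate the Compton shift:
Δλ = λ_C(1 - cos(149°))
Δλ = 2.4263 × (1 - cos(149°))
Δλ = 2.4263 × 1.8572
Δλ = 4.5061 pm

Percentage change:
(Δλ/λ₀) × 100 = (4.5061/26.0) × 100
= 17.3310%

(Intermediate values are shown rounded; full precision is carried through to the final answer.)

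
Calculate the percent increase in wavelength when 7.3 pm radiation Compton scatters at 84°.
29.7629%

Calculate the Compton shift:
Δλ = λ_C(1 - cos(84°))
Δλ = 2.4263 × (1 - cos(84°))
Δλ = 2.4263 × 0.8955
Δλ = 2.1727 pm

Percentage change:
(Δλ/λ₀) × 100 = (2.1727/7.3) × 100
= 29.7629%

(Intermediate values are shown rounded; full precision is carried through to the final answer.)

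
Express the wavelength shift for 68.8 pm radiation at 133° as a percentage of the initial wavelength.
5.9318%

Calculate the Compton shift:
Δλ = λ_C(1 - cos(133°))
Δλ = 2.4263 × (1 - cos(133°))
Δλ = 2.4263 × 1.6820
Δλ = 4.0810 pm

Percentage change:
(Δλ/λ₀) × 100 = (4.0810/68.8) × 100
= 5.9318%

(Intermediate values are shown rounded; full precision is carried through to the final answer.)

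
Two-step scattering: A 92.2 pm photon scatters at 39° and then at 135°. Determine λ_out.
96.8827 pm

Apply Compton shift twice:

First scattering at θ₁ = 39°:
Δλ₁ = λ_C(1 - cos(39°))
Δλ₁ = 2.4263 × 0.2229
Δλ₁ = 0.5407 pm

After first scattering:
λ₁ = 92.2 + 0.5407 = 92.7407 pm

Second scattering at θ₂ = 135°:
Δλ₂ = λ_C(1 - cos(135°))
Δλ₂ = 2.4263 × 1.7071
Δλ₂ = 4.1420 pm

Final wavelength:
λ₂ = 92.7407 + 4.1420 = 96.8827 pm

Total shift: Δλ_total = 0.5407 + 4.1420 = 4.6827 pm

(Intermediate values are shown rounded; full precision is carried through to the final answer.)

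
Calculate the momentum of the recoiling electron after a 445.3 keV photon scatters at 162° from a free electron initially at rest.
3.2295e-22 kg·m/s

The electron is initially at rest, so by conservation of momentum:
p⃗_e = p⃗₀ − p⃗'  (incident photon momentum minus scattered photon momentum)

Photon momentum magnitudes (p = h/λ = E/c):
λ₀ = hc/E₀ = 2.7843 pm → p₀ = h/λ₀ = 2.3798e-22 kg·m/s
Δλ = λ_C(1 − cos 162°) = 4.7339 pm
λ' = 7.5182 pm → p' = h/λ' = 8.8134e-23 kg·m/s

The scattered photon makes angle θ = 162° with the incident direction, so by the law of cosines:
|p⃗_e|² = p₀² + p'² − 2p₀p'cos θ
|p⃗_e|² = (2.3798e-22)² + (8.8134e-23)² − 2·2.3798e-22·8.8134e-23·cos(162°)
|p⃗_e| = 3.2295e-22 kg·m/s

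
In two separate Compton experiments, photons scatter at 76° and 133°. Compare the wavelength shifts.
133° produces the larger shift by a factor of 2.219

Calculate both shifts using Δλ = λ_C(1 - cos θ):

For θ₁ = 76°:
Δλ₁ = 2.4263 × (1 - cos(76°))
Δλ₁ = 2.4263 × 0.7581
Δλ₁ = 1.8393 pm

For θ₂ = 133°:
Δλ₂ = 2.4263 × (1 - cos(133°))
Δλ₂ = 2.4263 × 1.6820
Δλ₂ = 4.0810 pm

The 133° angle produces the larger shift.
Ratio: 4.0810/1.8393 = 2.219

(Intermediate values are shown rounded; full precision is carried through to the final answer.)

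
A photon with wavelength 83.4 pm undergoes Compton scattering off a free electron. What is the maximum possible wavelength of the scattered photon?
88.2526 pm (at θ = 180°)

The Compton shift is Δλ = λ_C(1 − cos θ).

Since cos θ ranges from −1 to 1, the factor (1 − cos θ) ranges from 0 to 2; the maximum shift occurs at θ = 180° (backscattering):
Δλ_max = 2λ_C = 2 × 2.4263 pm = 4.8526 pm

Maximum scattered wavelength:
λ'_max = λ₀ + Δλ_max = 83.4 + 4.8526 = 88.2526 pm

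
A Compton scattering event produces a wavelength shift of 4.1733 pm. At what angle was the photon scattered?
136.06°

From the Compton formula Δλ = λ_C(1 - cos θ), we can solve for θ:

cos θ = 1 - Δλ/λ_C

Given:
- Δλ = 4.1733 pm
- λ_C = h/(m_e·c) ≈ 2.42631024 pm

cos θ = 1 - 4.1733/2.42631024
cos θ = 1 - 1.720019
cos θ = -0.720019

θ = arccos(-0.720019)
θ = 136.06°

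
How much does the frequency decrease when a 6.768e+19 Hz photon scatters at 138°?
3.306e+19 Hz (decrease)

Convert frequency to wavelength (c = 299792458 m/s):
λ₀ = c/f₀ = 299792458/6.768e+19 = 4.4295576e-12 m = 4.4296 pm

Calculate Compton shift:
Δλ = λ_C(1 - cos(138°)) = 4.2294 pm

Final wavelength:
λ' = λ₀ + Δλ = 4.4296 + 4.2294 = 8.6590 pm

Final frequency:
f' = c/λ' = 299792458/8.6589677e-12 = 3.4622194e+19 Hz

Frequency shift (decrease):
Δf = f₀ - f' = 6.768e+19 - 3.4622194e+19 = 3.306e+19 Hz

(Intermediate values are shown rounded; full precision is carried through to the final answer.)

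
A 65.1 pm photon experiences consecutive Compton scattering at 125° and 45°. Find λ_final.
69.6286 pm

Apply Compton shift twice:

First scattering at θ₁ = 125°:
Δλ₁ = λ_C(1 - cos(125°))
Δλ₁ = 2.4263 × 1.5736
Δλ₁ = 3.8180 pm

After first scattering:
λ₁ = 65.1 + 3.8180 = 68.9180 pm

Second scattering at θ₂ = 45°:
Δλ₂ = λ_C(1 - cos(45°))
Δλ₂ = 2.4263 × 0.2929
Δλ₂ = 0.7106 pm

Final wavelength:
λ₂ = 68.9180 + 0.7106 = 69.6286 pm

Total shift: Δλ_total = 3.8180 + 0.7106 = 4.5286 pm

(Intermediate values are shown rounded; full precision is carried through to the final answer.)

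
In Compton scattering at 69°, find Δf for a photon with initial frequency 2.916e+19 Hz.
3.835e+18 Hz (decrease)

Convert frequency to wavelength (c = 299792458 m/s):
λ₀ = c/f₀ = 299792458/2.916e+19 = 1.0280948e-11 m = 10.2809 pm

Calculate Compton shift:
Δλ = λ_C(1 - cos(69°)) = 1.5568 pm

Final wavelength:
λ' = λ₀ + Δλ = 10.2809 + 1.5568 = 11.8377 pm

Final frequency:
f' = c/λ' = 299792458/1.1837747e-11 = 2.5325128e+19 Hz

Frequency shift (decrease):
Δf = f₀ - f' = 2.916e+19 - 2.5325128e+19 = 3.835e+18 Hz

(Intermediate values are shown rounded; full precision is carried through to the final answer.)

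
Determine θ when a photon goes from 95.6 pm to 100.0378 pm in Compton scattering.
146.00°

First find the wavelength shift:
Δλ = λ' - λ = 100.0378 - 95.6 = 4.4378 pm

Using Δλ = λ_C(1 - cos θ), with λ_C = h/(m_e·c) ≈ 2.42631024 pm:
cos θ = 1 - Δλ/λ_C
cos θ = 1 - 4.4378/2.42631024
cos θ = -0.829032

θ = arccos(-0.829032)
θ = 146.00°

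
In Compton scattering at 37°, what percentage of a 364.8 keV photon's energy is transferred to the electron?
0.1257 (or 12.57%)

Calculate initial and final photon energies:

Initial: E₀ = 364.8 keV → λ₀ = 3.3987 pm
Compton shift: Δλ = 0.4886 pm
Final wavelength: λ' = 3.8873 pm
Final energy: E' = 318.9499 keV

Fractional energy loss:
(E₀ - E')/E₀ = (364.8000 - 318.9499)/364.8000
= 45.8501/364.8000
= 0.1257
= 12.57%

(Intermediate values are shown rounded; full precision is carried through to the final answer.)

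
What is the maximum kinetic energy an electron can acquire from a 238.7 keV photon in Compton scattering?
115.2929 keV

Maximum energy transfer occurs at θ = 180° (backscattering).

Initial photon: E₀ = 238.7 keV → λ₀ = 5.1941 pm

Maximum Compton shift (at 180°):
Δλ_max = 2λ_C = 2 × 2.4263 = 4.8526 pm

Final wavelength:
λ' = 5.1941 + 4.8526 = 10.0468 pm

Minimum photon energy (maximum energy to electron):
E'_min = hc/λ' = 123.4071 keV

Maximum electron kinetic energy:
K_max = E₀ - E'_min = 238.7000 - 123.4071 = 115.2929 keV

(Intermediate values are shown rounded; full precision is carried through to the final answer.)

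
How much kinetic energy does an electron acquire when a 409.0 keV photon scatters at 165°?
250.0733 keV

By energy conservation: K_e = E_initial - E_final

First find the scattered photon energy:
Initial wavelength: λ = hc/E = 3.0314 pm
Compton shift: Δλ = λ_C(1 - cos(165°)) = 4.7699 pm
Final wavelength: λ' = 3.0314 + 4.7699 = 7.8013 pm
Final photon energy: E' = hc/λ' = 158.9267 keV

Electron kinetic energy:
K_e = E - E' = 409.0000 - 158.9267 = 250.0733 keV

(Intermediate values are shown rounded; full precision is carried through to the final answer.)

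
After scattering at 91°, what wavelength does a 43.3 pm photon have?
45.7687 pm

Using the Compton scattering formula:
λ' = λ + Δλ = λ + λ_C(1 - cos θ)

Given:
- Initial wavelength λ = 43.3 pm
- Scattering angle θ = 91°
- Compton wavelength λ_C ≈ 2.4263 pm

Calculate the shift:
Δλ = 2.4263 × (1 - cos(91°))
Δλ = 2.4263 × 1.0175
Δλ = 2.4687 pm

Final wavelength:
λ' = 43.3 + 2.4687 = 45.7687 pm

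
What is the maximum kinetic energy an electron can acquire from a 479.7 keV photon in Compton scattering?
312.9927 keV

Maximum energy transfer occurs at θ = 180° (backscattering).

Initial photon: E₀ = 479.7 keV → λ₀ = 2.5846 pm

Maximum Compton shift (at 180°):
Δλ_max = 2λ_C = 2 × 2.4263 = 4.8526 pm

Final wavelength:
λ' = 2.5846 + 4.8526 = 7.4372 pm

Minimum photon energy (maximum energy to electron):
E'_min = hc/λ' = 166.7073 keV

Maximum electron kinetic energy:
K_max = E₀ - E'_min = 479.7000 - 166.7073 = 312.9927 keV

(Intermediate values are shown rounded; full precision is carried through to the final answer.)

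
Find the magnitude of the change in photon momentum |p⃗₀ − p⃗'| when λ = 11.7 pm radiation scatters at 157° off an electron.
9.5240e-23 kg·m/s

Photon momentum magnitude is p = h/λ.

Initial momentum:
p₀ = h/λ = 6.6261e-34/1.1700e-11 = 5.6633e-23 kg·m/s

After scattering:
λ' = λ + Δλ = 11.7 + 4.6597 = 16.3597 pm
p' = h/λ' = 6.6261e-34/1.6360e-11 = 4.0502e-23 kg·m/s

Momentum is a vector; the scattered photon's direction makes angle θ = 157° with the incident direction. The magnitude of the vector change Δp⃗ = p⃗₀ − p⃗' is found from the law of cosines:
|Δp⃗|² = p₀² + p'² − 2p₀p'cos θ
|Δp⃗|² = (5.6633e-23)² + (4.0502e-23)² − 2·5.6633e-23·4.0502e-23·cos(157°)
|Δp⃗| = 9.5240e-23 kg·m/s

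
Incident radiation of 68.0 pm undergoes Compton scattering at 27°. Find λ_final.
68.2645 pm

Using the Compton scattering formula:
λ' = λ + Δλ = λ + λ_C(1 - cos θ)

Given:
- Initial wavelength λ = 68.0 pm
- Scattering angle θ = 27°
- Compton wavelength λ_C ≈ 2.4263 pm

Calculate the shift:
Δλ = 2.4263 × (1 - cos(27°))
Δλ = 2.4263 × 0.1090
Δλ = 0.2645 pm

Final wavelength:
λ' = 68.0 + 0.2645 = 68.2645 pm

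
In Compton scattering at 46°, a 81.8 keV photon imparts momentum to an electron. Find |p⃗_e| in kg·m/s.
3.3419e-23 kg·m/s

The electron is initially at rest, so by conservation of momentum:
p⃗_e = p⃗₀ − p⃗'  (incident photon momentum minus scattered photon momentum)

Photon momentum magnitudes (p = h/λ = E/c):
λ₀ = hc/E₀ = 15.1570 pm → p₀ = h/λ₀ = 4.3716e-23 kg·m/s
Δλ = λ_C(1 − cos 46°) = 0.7409 pm
λ' = 15.8978 pm → p' = h/λ' = 4.1679e-23 kg·m/s

The scattered photon makes angle θ = 46° with the incident direction, so by the law of cosines:
|p⃗_e|² = p₀² + p'² − 2p₀p'cos θ
|p⃗_e|² = (4.3716e-23)² + (4.1679e-23)² − 2·4.3716e-23·4.1679e-23·cos(46°)
|p⃗_e| = 3.3419e-23 kg·m/s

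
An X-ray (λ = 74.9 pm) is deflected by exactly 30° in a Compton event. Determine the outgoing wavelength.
75.2251 pm

Using the Compton formula: λ' = λ + λ_C(1 − cos θ)

For θ = 30°, cos θ = √3/2 (exact) ≈ 0.8660, so:
1 − cos 30° = 1 − (√3/2) ≈ 0.1340

Δλ = λ_C × 0.1340 = 2.4263 × 0.1340 = 0.3251 pm

λ' = 74.9 + 0.3251 = 75.2251 pm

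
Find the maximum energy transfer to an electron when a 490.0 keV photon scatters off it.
322.0660 keV

Maximum energy transfer occurs at θ = 180° (backscattering).

Initial photon: E₀ = 490.0 keV → λ₀ = 2.5303 pm

Maximum Compton shift (at 180°):
Δλ_max = 2λ_C = 2 × 2.4263 = 4.8526 pm

Final wavelength:
λ' = 2.5303 + 4.8526 = 7.3829 pm

Minimum photon energy (maximum energy to electron):
E'_min = hc/λ' = 167.9340 keV

Maximum electron kinetic energy:
K_max = E₀ - E'_min = 490.0000 - 167.9340 = 322.0660 keV

(Intermediate values are shown rounded; full precision is carried through to the final answer.)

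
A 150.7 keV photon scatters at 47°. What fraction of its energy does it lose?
0.0857 (or 8.57%)

Calculate initial and final photon energies:

Initial: E₀ = 150.7 keV → λ₀ = 8.2272 pm
Compton shift: Δλ = 0.7716 pm
Final wavelength: λ' = 8.9988 pm
Final energy: E' = 137.7787 keV

Fractional energy loss:
(E₀ - E')/E₀ = (150.7000 - 137.7787)/150.7000
= 12.9213/150.7000
= 0.0857
= 8.57%

(Intermediate values are shown rounded; full precision is carried through to the final answer.)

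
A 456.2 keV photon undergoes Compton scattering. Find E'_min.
163.7754 keV (at θ = 180°)

The scattered photon has minimum energy when its wavelength is maximum, i.e., when the Compton shift Δλ = λ_C(1 − cos θ) is maximum. This occurs at θ = 180° (backscattering), giving Δλ_max = 2λ_C = 4.8526 pm.

Initial wavelength: λ₀ = hc/E₀ = 2.7178 pm
Maximum final wavelength: λ'_max = λ₀ + 2λ_C = 2.7178 + 4.8526 = 7.5704 pm
Minimum final energy: E'_min = hc/λ'_max = 163.7754 keV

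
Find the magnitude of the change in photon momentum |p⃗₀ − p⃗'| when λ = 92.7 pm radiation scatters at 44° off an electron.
5.3360e-24 kg·m/s

Photon momentum magnitude is p = h/λ.

Initial momentum:
p₀ = h/λ = 6.6261e-34/9.2700e-11 = 7.1479e-24 kg·m/s

After scattering:
λ' = λ + Δλ = 92.7 + 0.6810 = 93.3810 pm
p' = h/λ' = 6.6261e-34/9.3381e-11 = 7.0957e-24 kg·m/s

Momentum is a vector; the scattered photon's direction makes angle θ = 44° with the incident direction. The magnitude of the vector change Δp⃗ = p⃗₀ − p⃗' is found from the law of cosines:
|Δp⃗|² = p₀² + p'² − 2p₀p'cos θ
|Δp⃗|² = (7.1479e-24)² + (7.0957e-24)² − 2·7.1479e-24·7.0957e-24·cos(44°)
|Δp⃗| = 5.3360e-24 kg·m/s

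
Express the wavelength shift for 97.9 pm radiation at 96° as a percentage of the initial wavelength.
2.7374%

Calculate the Compton shift:
Δλ = λ_C(1 - cos(96°))
Δλ = 2.4263 × (1 - cos(96°))
Δλ = 2.4263 × 1.1045
Δλ = 2.6799 pm

Percentage change:
(Δλ/λ₀) × 100 = (2.6799/97.9) × 100
= 2.7374%

(Intermediate values are shown rounded; full precision is carried through to the final answer.)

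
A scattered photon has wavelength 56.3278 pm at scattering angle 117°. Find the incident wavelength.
52.8000 pm

From λ' = λ + Δλ, we have λ = λ' - Δλ

First calculate the Compton shift:
Δλ = λ_C(1 - cos θ)
Δλ = 2.4263 × (1 - cos(117°))
Δλ = 2.4263 × 1.4540
Δλ = 3.5278 pm

Initial wavelength:
λ = λ' - Δλ
λ = 56.3278 - 3.5278
λ = 52.8000 pm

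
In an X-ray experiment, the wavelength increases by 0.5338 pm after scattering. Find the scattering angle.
38.74°

From the Compton formula Δλ = λ_C(1 - cos θ), we can solve for θ:

cos θ = 1 - Δλ/λ_C

Given:
- Δλ = 0.5338 pm
- λ_C = h/(m_e·c) ≈ 2.42631024 pm

cos θ = 1 - 0.5338/2.42631024
cos θ = 1 - 0.220005
cos θ = 0.779995

θ = arccos(0.779995)
θ = 38.74°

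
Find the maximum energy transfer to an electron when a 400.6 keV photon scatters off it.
244.5976 keV

Maximum energy transfer occurs at θ = 180° (backscattering).

Initial photon: E₀ = 400.6 keV → λ₀ = 3.0950 pm

Maximum Compton shift (at 180°):
Δλ_max = 2λ_C = 2 × 2.4263 = 4.8526 pm

Final wavelength:
λ' = 3.0950 + 4.8526 = 7.9476 pm

Minimum photon energy (maximum energy to electron):
E'_min = hc/λ' = 156.0024 keV

Maximum electron kinetic energy:
K_max = E₀ - E'_min = 400.6000 - 156.0024 = 244.5976 keV

(Intermediate values are shown rounded; full precision is carried through to the final answer.)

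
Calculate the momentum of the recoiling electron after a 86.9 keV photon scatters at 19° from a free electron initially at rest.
1.5266e-23 kg·m/s

The electron is initially at rest, so by conservation of momentum:
p⃗_e = p⃗₀ − p⃗'  (incident photon momentum minus scattered photon momentum)

Photon momentum magnitudes (p = h/λ = E/c):
λ₀ = hc/E₀ = 14.2675 pm → p₀ = h/λ₀ = 4.6442e-23 kg·m/s
Δλ = λ_C(1 − cos 19°) = 0.1322 pm
λ' = 14.3996 pm → p' = h/λ' = 4.6016e-23 kg·m/s

The scattered photon makes angle θ = 19° with the incident direction, so by the law of cosines:
|p⃗_e|² = p₀² + p'² − 2p₀p'cos θ
|p⃗_e|² = (4.6442e-23)² + (4.6016e-23)² − 2·4.6442e-23·4.6016e-23·cos(19°)
|p⃗_e| = 1.5266e-23 kg·m/s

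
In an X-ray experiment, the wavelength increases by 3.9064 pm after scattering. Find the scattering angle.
127.59°

From the Compton formula Δλ = λ_C(1 - cos θ), we can solve for θ:

cos θ = 1 - Δλ/λ_C

Given:
- Δλ = 3.9064 pm
- λ_C = h/(m_e·c) ≈ 2.42631024 pm

cos θ = 1 - 3.9064/2.42631024
cos θ = 1 - 1.610017
cos θ = -0.610017

θ = arccos(-0.610017)
θ = 127.59°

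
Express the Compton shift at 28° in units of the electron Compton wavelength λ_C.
0.1171 λ_C

The Compton shift formula is:
Δλ = λ_C(1 - cos θ)

Dividing both sides by λ_C:
Δλ/λ_C = 1 - cos θ

For θ = 28°:
Δλ/λ_C = 1 - cos(28°)
Δλ/λ_C = 1 - 0.8829
Δλ/λ_C = 0.1171

This means the shift is 0.1171 × λ_C = 0.2840 pm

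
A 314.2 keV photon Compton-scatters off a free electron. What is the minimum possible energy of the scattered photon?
140.9128 keV (at θ = 180°)

The scattered photon has minimum energy when its wavelength is maximum, i.e., when the Compton shift Δλ = λ_C(1 − cos θ) is maximum. This occurs at θ = 180° (backscattering), giving Δλ_max = 2λ_C = 4.8526 pm.

Initial wavelength: λ₀ = hc/E₀ = 3.9460 pm
Maximum final wavelength: λ'_max = λ₀ + 2λ_C = 3.9460 + 4.8526 = 8.7986 pm
Minimum final energy: E'_min = hc/λ'_max = 140.9128 keV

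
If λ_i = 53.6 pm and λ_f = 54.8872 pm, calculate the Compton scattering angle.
62.00°

First find the wavelength shift:
Δλ = λ' - λ = 54.8872 - 53.6 = 1.2872 pm

Using Δλ = λ_C(1 - cos θ), with λ_C = h/(m_e·c) ≈ 2.42631024 pm:
cos θ = 1 - Δλ/λ_C
cos θ = 1 - 1.2872/2.42631024
cos θ = 0.469483

θ = arccos(0.469483)
θ = 62.00°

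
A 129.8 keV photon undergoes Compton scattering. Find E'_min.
86.0729 keV (at θ = 180°)

The scattered photon has minimum energy when its wavelength is maximum, i.e., when the Compton shift Δλ = λ_C(1 − cos θ) is maximum. This occurs at θ = 180° (backscattering), giving Δλ_max = 2λ_C = 4.8526 pm.

Initial wavelength: λ₀ = hc/E₀ = 9.5519 pm
Maximum final wavelength: λ'_max = λ₀ + 2λ_C = 9.5519 + 4.8526 = 14.4046 pm
Minimum final energy: E'_min = hc/λ'_max = 86.0729 keV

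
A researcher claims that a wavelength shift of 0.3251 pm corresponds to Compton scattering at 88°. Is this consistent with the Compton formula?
No, inconsistent

Calculate the expected shift for θ = 88°:

Δλ_expected = λ_C(1 - cos(88°))
Δλ_expected = 2.4263 × (1 - cos(88°))
Δλ_expected = 2.4263 × 0.9651
Δλ_expected = 2.3416 pm

Given shift: 0.3251 pm
Expected shift: 2.3416 pm
Difference: 2.0166 pm

The values do not match. The given shift corresponds to θ ≈ 30.0°, not 88°.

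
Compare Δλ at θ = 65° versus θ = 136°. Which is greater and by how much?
136° produces the larger shift by a factor of 2.978

Calculate both shifts using Δλ = λ_C(1 - cos θ):

For θ₁ = 65°:
Δλ₁ = 2.4263 × (1 - cos(65°))
Δλ₁ = 2.4263 × 0.5774
Δλ₁ = 1.4009 pm

For θ₂ = 136°:
Δλ₂ = 2.4263 × (1 - cos(136°))
Δλ₂ = 2.4263 × 1.7193
Δλ₂ = 4.1717 pm

The 136° angle produces the larger shift.
Ratio: 4.1717/1.4009 = 2.978

(Intermediate values are shown rounded; full precision is carried through to the final answer.)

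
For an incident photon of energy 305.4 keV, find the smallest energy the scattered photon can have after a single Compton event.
139.1150 keV (at θ = 180°)

The scattered photon has minimum energy when its wavelength is maximum, i.e., when the Compton shift Δλ = λ_C(1 − cos θ) is maximum. This occurs at θ = 180° (backscattering), giving Δλ_max = 2λ_C = 4.8526 pm.

Initial wavelength: λ₀ = hc/E₀ = 4.0597 pm
Maximum final wavelength: λ'_max = λ₀ + 2λ_C = 4.0597 + 4.8526 = 8.9124 pm
Minimum final energy: E'_min = hc/λ'_max = 139.1150 keV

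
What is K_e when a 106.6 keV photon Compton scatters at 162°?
30.8366 keV

By energy conservation: K_e = E_initial - E_final

First find the scattered photon energy:
Initial wavelength: λ = hc/E = 11.6308 pm
Compton shift: Δλ = λ_C(1 - cos(162°)) = 4.7339 pm
Final wavelength: λ' = 11.6308 + 4.7339 = 16.3647 pm
Final photon energy: E' = hc/λ' = 75.7634 keV

Electron kinetic energy:
K_e = E - E' = 106.6000 - 75.7634 = 30.8366 keV

(Intermediate values are shown rounded; full precision is carried through to the final answer.)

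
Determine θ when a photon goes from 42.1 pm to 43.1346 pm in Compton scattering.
55.00°

First find the wavelength shift:
Δλ = λ' - λ = 43.1346 - 42.1 = 1.0346 pm

Using Δλ = λ_C(1 - cos θ), with λ_C = h/(m_e·c) ≈ 2.42631024 pm:
cos θ = 1 - Δλ/λ_C
cos θ = 1 - 1.0346/2.42631024
cos θ = 0.573591

θ = arccos(0.573591)
θ = 55.00°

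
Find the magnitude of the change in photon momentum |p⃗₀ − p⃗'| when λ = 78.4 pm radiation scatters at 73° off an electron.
9.9478e-24 kg·m/s

Photon momentum magnitude is p = h/λ.

Initial momentum:
p₀ = h/λ = 6.6261e-34/7.8400e-11 = 8.4516e-24 kg·m/s

After scattering:
λ' = λ + Δλ = 78.4 + 1.7169 = 80.1169 pm
p' = h/λ' = 6.6261e-34/8.0117e-11 = 8.2705e-24 kg·m/s

Momentum is a vector; the scattered photon's direction makes angle θ = 73° with the incident direction. The magnitude of the vector change Δp⃗ = p⃗₀ − p⃗' is found from the law of cosines:
|Δp⃗|² = p₀² + p'² − 2p₀p'cos θ
|Δp⃗|² = (8.4516e-24)² + (8.2705e-24)² − 2·8.4516e-24·8.2705e-24·cos(73°)
|Δp⃗| = 9.9478e-24 kg·m/s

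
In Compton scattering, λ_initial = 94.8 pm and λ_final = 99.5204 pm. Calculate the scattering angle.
161.00°

First find the wavelength shift:
Δλ = λ' - λ = 99.5204 - 94.8 = 4.7204 pm

Using Δλ = λ_C(1 - cos θ), with λ_C = h/(m_e·c) ≈ 2.42631024 pm:
cos θ = 1 - Δλ/λ_C
cos θ = 1 - 4.7204/2.42631024
cos θ = -0.945506

θ = arccos(-0.945506)
θ = 161.00°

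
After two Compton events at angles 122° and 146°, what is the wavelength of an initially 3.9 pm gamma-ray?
12.0499 pm

Apply Compton shift twice:

First scattering at θ₁ = 122°:
Δλ₁ = λ_C(1 - cos(122°))
Δλ₁ = 2.4263 × 1.5299
Δλ₁ = 3.7121 pm

After first scattering:
λ₁ = 3.9 + 3.7121 = 7.6121 pm

Second scattering at θ₂ = 146°:
Δλ₂ = λ_C(1 - cos(146°))
Δλ₂ = 2.4263 × 1.8290
Δλ₂ = 4.4378 pm

Final wavelength:
λ₂ = 7.6121 + 4.4378 = 12.0499 pm

Total shift: Δλ_total = 3.7121 + 4.4378 = 8.1499 pm

(Intermediate values are shown rounded; full precision is carried through to the final answer.)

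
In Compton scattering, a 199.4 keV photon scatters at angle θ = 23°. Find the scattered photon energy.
193.4007 keV

First convert energy to wavelength:
λ = hc/E, with hc ≈ 1239.842 keV·pm (i.e. 1239.842 eV·nm)

For E = 199.4 keV = 199400 eV:
λ = 1239.842 keV·pm / 199.4 keV
λ = 6.2179 pm

Calculate the Compton shift:
Δλ = λ_C(1 - cos(23°)) = 2.4263 × 0.0795
Δλ = 0.1929 pm

Final wavelength:
λ' = 6.2179 + 0.1929 = 6.4107 pm

Final energy:
E' = hc/λ' = 1239.842 / 6.4107 = 193.4007 keV

(Intermediate values are shown rounded; full precision is carried through to the final answer.)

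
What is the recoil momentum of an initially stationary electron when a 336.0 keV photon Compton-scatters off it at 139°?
2.4858e-22 kg·m/s

The electron is initially at rest, so by conservation of momentum:
p⃗_e = p⃗₀ − p⃗'  (incident photon momentum minus scattered photon momentum)

Photon momentum magnitudes (p = h/λ = E/c):
λ₀ = hc/E₀ = 3.6900 pm → p₀ = h/λ₀ = 1.7957e-22 kg·m/s
Δλ = λ_C(1 − cos 139°) = 4.2575 pm
λ' = 7.9475 pm → p' = h/λ' = 8.3373e-23 kg·m/s

The scattered photon makes angle θ = 139° with the incident direction, so by the law of cosines:
|p⃗_e|² = p₀² + p'² − 2p₀p'cos θ
|p⃗_e|² = (1.7957e-22)² + (8.3373e-23)² − 2·1.7957e-22·8.3373e-23·cos(139°)
|p⃗_e| = 2.4858e-22 kg·m/s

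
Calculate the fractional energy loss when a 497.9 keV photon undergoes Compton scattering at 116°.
0.5836 (or 58.36%)

Calculate initial and final photon energies:

Initial: E₀ = 497.9 keV → λ₀ = 2.4901 pm
Compton shift: Δλ = 3.4899 pm
Final wavelength: λ' = 5.9801 pm
Final energy: E' = 207.3288 keV

Fractional energy loss:
(E₀ - E')/E₀ = (497.9000 - 207.3288)/497.9000
= 290.5712/497.9000
= 0.5836
= 58.36%

(Intermediate values are shown rounded; full precision is carried through to the final answer.)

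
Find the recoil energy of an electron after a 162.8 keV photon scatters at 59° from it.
21.7872 keV

By energy conservation: K_e = E_initial - E_final

First find the scattered photon energy:
Initial wavelength: λ = hc/E = 7.6157 pm
Compton shift: Δλ = λ_C(1 - cos(59°)) = 1.1767 pm
Final wavelength: λ' = 7.6157 + 1.1767 = 8.7924 pm
Final photon energy: E' = hc/λ' = 141.0128 keV

Electron kinetic energy:
K_e = E - E' = 162.8000 - 141.0128 = 21.7872 keV

(Intermediate values are shown rounded; full precision is carried through to the final answer.)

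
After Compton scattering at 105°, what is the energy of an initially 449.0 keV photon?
213.1915 keV

First convert energy to wavelength:
λ = hc/E, with hc ≈ 1239.842 keV·pm (i.e. 1239.842 eV·nm)

For E = 449.0 keV = 449000 eV:
λ = 1239.842 keV·pm / 449.0 keV
λ = 2.7613 pm

Calculate the Compton shift:
Δλ = λ_C(1 - cos(105°)) = 2.4263 × 1.2588
Δλ = 3.0543 pm

Final wavelength:
λ' = 2.7613 + 3.0543 = 5.8156 pm

Final energy:
E' = hc/λ' = 1239.842 / 5.8156 = 213.1915 keV

(Intermediate values are shown rounded; full precision is carried through to the final answer.)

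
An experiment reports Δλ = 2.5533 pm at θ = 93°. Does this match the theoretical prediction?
Yes, consistent

Calculate the expected shift for θ = 93°:

Δλ_expected = λ_C(1 - cos(93°))
Δλ_expected = 2.4263 × (1 - cos(93°))
Δλ_expected = 2.4263 × 1.0523
Δλ_expected = 2.5533 pm

Given shift: 2.5533 pm
Expected shift: 2.5533 pm
Difference: 0.0000 pm

The values match. This is consistent with Compton scattering at the stated angle.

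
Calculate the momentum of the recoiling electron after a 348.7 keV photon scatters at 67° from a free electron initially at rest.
1.8134e-22 kg·m/s

The electron is initially at rest, so by conservation of momentum:
p⃗_e = p⃗₀ − p⃗'  (incident photon momentum minus scattered photon momentum)

Photon momentum magnitudes (p = h/λ = E/c):
λ₀ = hc/E₀ = 3.5556 pm → p₀ = h/λ₀ = 1.8636e-22 kg·m/s
Δλ = λ_C(1 − cos 67°) = 1.4783 pm
λ' = 5.0339 pm → p' = h/λ' = 1.3163e-22 kg·m/s

The scattered photon makes angle θ = 67° with the incident direction, so by the law of cosines:
|p⃗_e|² = p₀² + p'² − 2p₀p'cos θ
|p⃗_e|² = (1.8636e-22)² + (1.3163e-22)² − 2·1.8636e-22·1.3163e-22·cos(67°)
|p⃗_e| = 1.8134e-22 kg·m/s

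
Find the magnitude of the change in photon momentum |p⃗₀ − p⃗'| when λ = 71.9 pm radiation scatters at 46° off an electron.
7.1655e-24 kg·m/s

Photon momentum magnitude is p = h/λ.

Initial momentum:
p₀ = h/λ = 6.6261e-34/7.1900e-11 = 9.2157e-24 kg·m/s

After scattering:
λ' = λ + Δλ = 71.9 + 0.7409 = 72.6409 pm
p' = h/λ' = 6.6261e-34/7.2641e-11 = 9.1217e-24 kg·m/s

Momentum is a vector; the scattered photon's direction makes angle θ = 46° with the incident direction. The magnitude of the vector change Δp⃗ = p⃗₀ − p⃗' is found from the law of cosines:
|Δp⃗|² = p₀² + p'² − 2p₀p'cos θ
|Δp⃗|² = (9.2157e-24)² + (9.1217e-24)² − 2·9.2157e-24·9.1217e-24·cos(46°)
|Δp⃗| = 7.1655e-24 kg·m/s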